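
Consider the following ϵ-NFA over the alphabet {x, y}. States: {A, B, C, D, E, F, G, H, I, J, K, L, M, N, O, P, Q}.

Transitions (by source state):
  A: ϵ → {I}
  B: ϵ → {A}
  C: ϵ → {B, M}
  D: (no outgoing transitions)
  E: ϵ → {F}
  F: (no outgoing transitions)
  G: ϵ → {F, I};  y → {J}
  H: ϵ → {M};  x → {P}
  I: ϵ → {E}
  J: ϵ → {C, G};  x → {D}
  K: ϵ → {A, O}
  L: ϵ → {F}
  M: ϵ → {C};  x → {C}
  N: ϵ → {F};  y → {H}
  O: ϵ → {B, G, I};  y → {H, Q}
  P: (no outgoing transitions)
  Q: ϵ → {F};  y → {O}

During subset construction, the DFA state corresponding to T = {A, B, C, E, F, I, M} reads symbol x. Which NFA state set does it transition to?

M on x → {C}.
No x-transition from A, B, C, E, F, I.
Union after reading x: {C}.
Now take the ϵ-closure:
From C via ϵ: add B, M.
From B via ϵ: add A.
From A via ϵ: add I.
From I via ϵ: add E.
From E via ϵ: add F.
No new states can be added; the closed set is {A, B, C, E, F, I, M}.

{A, B, C, E, F, I, M}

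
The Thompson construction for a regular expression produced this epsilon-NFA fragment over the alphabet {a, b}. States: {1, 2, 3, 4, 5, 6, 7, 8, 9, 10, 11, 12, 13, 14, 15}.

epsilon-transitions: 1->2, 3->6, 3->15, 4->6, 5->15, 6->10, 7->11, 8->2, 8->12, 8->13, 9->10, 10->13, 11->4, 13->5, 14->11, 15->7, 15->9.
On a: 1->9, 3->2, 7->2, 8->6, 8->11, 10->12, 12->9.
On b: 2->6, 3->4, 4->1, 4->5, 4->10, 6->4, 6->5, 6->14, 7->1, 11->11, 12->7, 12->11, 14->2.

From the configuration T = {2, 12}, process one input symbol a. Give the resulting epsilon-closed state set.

12 on a → {9}.
No a-transition from 2.
Union after reading a: {9}.
Now take the epsilon-closure:
From 9 via epsilon: add 10.
From 10 via epsilon: add 13.
From 13 via epsilon: add 5.
From 5 via epsilon: add 15.
From 15 via epsilon: add 7.
From 7 via epsilon: add 11.
From 11 via epsilon: add 4.
From 4 via epsilon: add 6.
No new states can be added; the closed set is {4, 5, 6, 7, 9, 10, 11, 13, 15}.

{4, 5, 6, 7, 9, 10, 11, 13, 15}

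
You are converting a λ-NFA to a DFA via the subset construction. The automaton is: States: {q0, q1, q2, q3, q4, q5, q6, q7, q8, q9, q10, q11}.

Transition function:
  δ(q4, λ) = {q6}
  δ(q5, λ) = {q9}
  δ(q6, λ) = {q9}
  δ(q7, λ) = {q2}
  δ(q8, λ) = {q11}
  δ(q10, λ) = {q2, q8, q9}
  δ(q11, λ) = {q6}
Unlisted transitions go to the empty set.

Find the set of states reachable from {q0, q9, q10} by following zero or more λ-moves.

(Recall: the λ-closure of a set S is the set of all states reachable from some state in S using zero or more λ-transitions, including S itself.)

{q0, q2, q6, q8, q9, q10, q11}

Start with {q0, q9, q10}.
From q10 via λ: add q2, q8.
From q8 via λ: add q11.
From q11 via λ: add q6.
No new states can be added; the closed set is {q0, q2, q6, q8, q9, q10, q11}.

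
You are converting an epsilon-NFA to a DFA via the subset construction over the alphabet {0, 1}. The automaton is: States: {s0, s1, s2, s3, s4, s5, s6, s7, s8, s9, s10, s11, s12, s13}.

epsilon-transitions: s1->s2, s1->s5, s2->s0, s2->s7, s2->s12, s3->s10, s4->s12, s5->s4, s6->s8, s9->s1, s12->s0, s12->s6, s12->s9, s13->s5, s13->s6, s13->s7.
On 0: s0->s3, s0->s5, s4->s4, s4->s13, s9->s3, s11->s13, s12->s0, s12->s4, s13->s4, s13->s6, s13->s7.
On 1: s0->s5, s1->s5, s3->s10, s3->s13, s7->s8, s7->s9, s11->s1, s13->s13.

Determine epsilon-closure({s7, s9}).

{s0, s1, s2, s4, s5, s6, s7, s8, s9, s12}

Start with {s7, s9}.
From s9 via epsilon: add s1.
From s1 via epsilon: add s2, s5.
From s2 via epsilon: add s0, s12.
From s5 via epsilon: add s4.
From s12 via epsilon: add s6.
From s6 via epsilon: add s8.
No new states can be added; the closed set is {s0, s1, s2, s4, s5, s6, s7, s8, s9, s12}.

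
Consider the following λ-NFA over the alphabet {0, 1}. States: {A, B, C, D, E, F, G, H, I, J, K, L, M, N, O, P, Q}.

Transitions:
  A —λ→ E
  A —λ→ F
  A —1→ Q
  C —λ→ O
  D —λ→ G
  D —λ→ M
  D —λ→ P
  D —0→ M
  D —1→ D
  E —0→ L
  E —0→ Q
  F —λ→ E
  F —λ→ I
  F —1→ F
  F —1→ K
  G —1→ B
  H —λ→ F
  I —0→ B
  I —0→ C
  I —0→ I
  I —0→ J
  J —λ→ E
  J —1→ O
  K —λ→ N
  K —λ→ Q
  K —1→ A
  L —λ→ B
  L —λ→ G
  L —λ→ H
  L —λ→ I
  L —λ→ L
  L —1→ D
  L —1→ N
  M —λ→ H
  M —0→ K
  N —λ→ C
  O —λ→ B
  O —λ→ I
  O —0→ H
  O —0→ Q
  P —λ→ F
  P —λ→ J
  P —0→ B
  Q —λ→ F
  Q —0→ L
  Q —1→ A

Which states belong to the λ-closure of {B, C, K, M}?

{B, C, E, F, H, I, K, M, N, O, Q}

Start with {B, C, K, M}.
From C via λ: add O.
From K via λ: add N, Q.
From M via λ: add H.
From H via λ: add F.
From O via λ: add I.
From F via λ: add E.
No new states can be added; the closed set is {B, C, E, F, H, I, K, M, N, O, Q}.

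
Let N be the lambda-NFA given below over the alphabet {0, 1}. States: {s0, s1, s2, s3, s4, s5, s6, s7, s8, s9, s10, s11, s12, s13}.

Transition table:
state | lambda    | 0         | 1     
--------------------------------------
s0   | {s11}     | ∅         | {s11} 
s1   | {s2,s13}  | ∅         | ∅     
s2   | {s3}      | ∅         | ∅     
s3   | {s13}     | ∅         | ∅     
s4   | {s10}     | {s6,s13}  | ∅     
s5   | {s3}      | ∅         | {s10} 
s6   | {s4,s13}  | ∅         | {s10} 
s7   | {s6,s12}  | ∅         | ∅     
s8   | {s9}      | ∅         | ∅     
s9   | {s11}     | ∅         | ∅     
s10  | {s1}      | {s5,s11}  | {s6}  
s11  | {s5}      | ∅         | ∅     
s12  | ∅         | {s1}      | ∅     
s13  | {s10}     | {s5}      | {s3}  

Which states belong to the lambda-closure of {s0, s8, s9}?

Start with {s0, s8, s9}.
From s0 via lambda: add s11.
From s11 via lambda: add s5.
From s5 via lambda: add s3.
From s3 via lambda: add s13.
From s13 via lambda: add s10.
From s10 via lambda: add s1.
From s1 via lambda: add s2.
No new states can be added; the closed set is {s0, s1, s2, s3, s5, s8, s9, s10, s11, s13}.

{s0, s1, s2, s3, s5, s8, s9, s10, s11, s13}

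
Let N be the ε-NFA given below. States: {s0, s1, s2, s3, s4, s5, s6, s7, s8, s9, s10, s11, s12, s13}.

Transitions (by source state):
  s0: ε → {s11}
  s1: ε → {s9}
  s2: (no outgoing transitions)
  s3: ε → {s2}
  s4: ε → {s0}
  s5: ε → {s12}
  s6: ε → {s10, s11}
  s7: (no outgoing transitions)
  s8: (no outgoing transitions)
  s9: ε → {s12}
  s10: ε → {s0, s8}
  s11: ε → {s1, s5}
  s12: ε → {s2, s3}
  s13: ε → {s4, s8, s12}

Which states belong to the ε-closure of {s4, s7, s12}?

Start with {s4, s7, s12}.
From s4 via ε: add s0.
From s12 via ε: add s2, s3.
From s0 via ε: add s11.
From s11 via ε: add s1, s5.
From s1 via ε: add s9.
No new states can be added; the closed set is {s0, s1, s2, s3, s4, s5, s7, s9, s11, s12}.

{s0, s1, s2, s3, s4, s5, s7, s9, s11, s12}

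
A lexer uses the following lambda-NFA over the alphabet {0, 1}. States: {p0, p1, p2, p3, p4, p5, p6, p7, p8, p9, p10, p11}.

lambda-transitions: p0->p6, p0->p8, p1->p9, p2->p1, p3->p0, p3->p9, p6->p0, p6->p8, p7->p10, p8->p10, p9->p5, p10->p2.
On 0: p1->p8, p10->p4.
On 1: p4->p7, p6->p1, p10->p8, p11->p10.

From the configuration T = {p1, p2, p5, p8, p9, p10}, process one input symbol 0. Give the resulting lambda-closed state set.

p1 on 0 → {p8}.
p10 on 0 → {p4}.
No 0-transition from p2, p5, p8, p9.
Union after reading 0: {p4, p8}.
Now take the lambda-closure:
From p8 via lambda: add p10.
From p10 via lambda: add p2.
From p2 via lambda: add p1.
From p1 via lambda: add p9.
From p9 via lambda: add p5.
No new states can be added; the closed set is {p1, p2, p4, p5, p8, p9, p10}.

{p1, p2, p4, p5, p8, p9, p10}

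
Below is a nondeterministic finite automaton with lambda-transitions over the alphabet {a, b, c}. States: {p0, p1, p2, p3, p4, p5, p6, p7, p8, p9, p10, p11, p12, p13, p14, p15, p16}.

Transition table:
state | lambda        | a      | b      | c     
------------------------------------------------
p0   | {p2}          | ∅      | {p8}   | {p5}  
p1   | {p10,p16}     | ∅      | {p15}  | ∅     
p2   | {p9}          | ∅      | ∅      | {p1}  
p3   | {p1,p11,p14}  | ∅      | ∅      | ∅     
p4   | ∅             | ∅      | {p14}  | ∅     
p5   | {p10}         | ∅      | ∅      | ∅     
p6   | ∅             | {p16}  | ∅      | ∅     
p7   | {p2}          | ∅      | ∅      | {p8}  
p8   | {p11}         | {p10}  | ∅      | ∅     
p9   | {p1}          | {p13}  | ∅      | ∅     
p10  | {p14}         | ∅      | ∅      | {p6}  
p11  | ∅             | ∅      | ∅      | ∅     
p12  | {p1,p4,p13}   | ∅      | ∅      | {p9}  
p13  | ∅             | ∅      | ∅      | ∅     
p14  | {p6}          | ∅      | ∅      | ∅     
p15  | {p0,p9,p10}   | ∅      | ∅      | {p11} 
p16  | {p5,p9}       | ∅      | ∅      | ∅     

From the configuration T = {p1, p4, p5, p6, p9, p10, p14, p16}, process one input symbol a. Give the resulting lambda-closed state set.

p6 on a → {p16}.
p9 on a → {p13}.
No a-transition from p1, p4, p5, p10, p14, p16.
Union after reading a: {p13, p16}.
Now take the lambda-closure:
From p16 via lambda: add p5, p9.
From p5 via lambda: add p10.
From p9 via lambda: add p1.
From p10 via lambda: add p14.
From p14 via lambda: add p6.
No new states can be added; the closed set is {p1, p5, p6, p9, p10, p13, p14, p16}.

{p1, p5, p6, p9, p10, p13, p14, p16}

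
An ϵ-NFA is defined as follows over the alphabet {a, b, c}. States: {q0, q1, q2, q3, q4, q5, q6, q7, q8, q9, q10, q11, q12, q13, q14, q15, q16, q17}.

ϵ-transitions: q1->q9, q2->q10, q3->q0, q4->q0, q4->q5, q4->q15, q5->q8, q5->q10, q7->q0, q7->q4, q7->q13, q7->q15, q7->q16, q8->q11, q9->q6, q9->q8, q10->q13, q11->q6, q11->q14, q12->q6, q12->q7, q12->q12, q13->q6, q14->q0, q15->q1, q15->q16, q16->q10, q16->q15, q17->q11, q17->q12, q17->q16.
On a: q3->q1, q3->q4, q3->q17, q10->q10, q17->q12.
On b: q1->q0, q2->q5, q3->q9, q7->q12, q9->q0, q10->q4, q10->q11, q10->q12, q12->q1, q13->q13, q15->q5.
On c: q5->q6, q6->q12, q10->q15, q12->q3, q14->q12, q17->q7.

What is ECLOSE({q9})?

{q0, q6, q8, q9, q11, q14}

Start with {q9}.
From q9 via ϵ: add q6, q8.
From q8 via ϵ: add q11.
From q11 via ϵ: add q14.
From q14 via ϵ: add q0.
No new states can be added; the closed set is {q0, q6, q8, q9, q11, q14}.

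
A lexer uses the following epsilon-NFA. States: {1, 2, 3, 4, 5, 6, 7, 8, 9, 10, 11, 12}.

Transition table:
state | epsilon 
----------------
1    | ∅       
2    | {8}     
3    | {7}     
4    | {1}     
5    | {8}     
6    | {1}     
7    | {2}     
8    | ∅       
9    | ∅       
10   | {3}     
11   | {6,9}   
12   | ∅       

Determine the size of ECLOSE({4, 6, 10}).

Start with {4, 6, 10}.
From 4 via epsilon: add 1.
From 10 via epsilon: add 3.
From 3 via epsilon: add 7.
From 7 via epsilon: add 2.
From 2 via epsilon: add 8.
epsilon-closure = {1, 2, 3, 4, 6, 7, 8, 10}, which has 8 states.

8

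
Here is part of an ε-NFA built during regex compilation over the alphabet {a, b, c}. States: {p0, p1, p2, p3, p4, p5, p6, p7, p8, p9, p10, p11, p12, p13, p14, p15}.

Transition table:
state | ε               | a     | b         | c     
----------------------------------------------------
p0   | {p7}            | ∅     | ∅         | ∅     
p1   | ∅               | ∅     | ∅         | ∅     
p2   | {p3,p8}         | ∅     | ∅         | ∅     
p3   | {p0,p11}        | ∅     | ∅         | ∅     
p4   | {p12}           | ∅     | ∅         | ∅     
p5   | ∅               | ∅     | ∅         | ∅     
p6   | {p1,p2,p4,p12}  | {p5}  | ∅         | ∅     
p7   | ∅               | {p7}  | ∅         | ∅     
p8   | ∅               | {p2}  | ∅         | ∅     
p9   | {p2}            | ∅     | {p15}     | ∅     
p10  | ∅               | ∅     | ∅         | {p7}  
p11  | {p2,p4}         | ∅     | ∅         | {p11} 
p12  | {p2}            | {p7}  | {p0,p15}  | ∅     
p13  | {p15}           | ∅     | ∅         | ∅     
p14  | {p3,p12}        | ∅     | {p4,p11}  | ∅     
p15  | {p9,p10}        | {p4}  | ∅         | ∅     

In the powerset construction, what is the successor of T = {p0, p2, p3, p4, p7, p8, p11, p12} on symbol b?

p12 on b → {p0, p15}.
No b-transition from p0, p2, p3, p4, p7, p8, p11.
Union after reading b: {p0, p15}.
Now take the ε-closure:
From p0 via ε: add p7.
From p15 via ε: add p9, p10.
From p9 via ε: add p2.
From p2 via ε: add p3, p8.
From p3 via ε: add p11.
From p11 via ε: add p4.
From p4 via ε: add p12.
No new states can be added; the closed set is {p0, p2, p3, p4, p7, p8, p9, p10, p11, p12, p15}.

{p0, p2, p3, p4, p7, p8, p9, p10, p11, p12, p15}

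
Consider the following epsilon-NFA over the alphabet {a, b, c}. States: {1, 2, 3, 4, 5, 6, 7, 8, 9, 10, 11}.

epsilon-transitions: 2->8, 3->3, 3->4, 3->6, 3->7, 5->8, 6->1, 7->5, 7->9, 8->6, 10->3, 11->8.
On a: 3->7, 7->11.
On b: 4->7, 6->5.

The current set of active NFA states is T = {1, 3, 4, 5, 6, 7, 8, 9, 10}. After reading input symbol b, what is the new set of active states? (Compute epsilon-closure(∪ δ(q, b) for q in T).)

4 on b → {7}.
6 on b → {5}.
No b-transition from 1, 3, 5, 7, 8, 9, 10.
Union after reading b: {5, 7}.
Now take the epsilon-closure:
From 5 via epsilon: add 8.
From 7 via epsilon: add 9.
From 8 via epsilon: add 6.
From 6 via epsilon: add 1.
No new states can be added; the closed set is {1, 5, 6, 7, 8, 9}.

{1, 5, 6, 7, 8, 9}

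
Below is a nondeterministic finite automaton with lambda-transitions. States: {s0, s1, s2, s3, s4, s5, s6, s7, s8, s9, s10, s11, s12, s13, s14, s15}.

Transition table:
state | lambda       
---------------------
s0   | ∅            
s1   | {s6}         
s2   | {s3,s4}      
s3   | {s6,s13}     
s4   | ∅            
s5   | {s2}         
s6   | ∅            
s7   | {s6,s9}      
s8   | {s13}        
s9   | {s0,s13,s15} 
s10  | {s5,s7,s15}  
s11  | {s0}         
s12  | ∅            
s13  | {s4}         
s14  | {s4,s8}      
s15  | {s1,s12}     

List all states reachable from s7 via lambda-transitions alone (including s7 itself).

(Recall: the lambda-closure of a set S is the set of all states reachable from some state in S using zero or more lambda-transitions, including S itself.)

Start with {s7}.
From s7 via lambda: add s6, s9.
From s9 via lambda: add s0, s13, s15.
From s13 via lambda: add s4.
From s15 via lambda: add s1, s12.
No new states can be added; the closed set is {s0, s1, s4, s6, s7, s9, s12, s13, s15}.

{s0, s1, s4, s6, s7, s9, s12, s13, s15}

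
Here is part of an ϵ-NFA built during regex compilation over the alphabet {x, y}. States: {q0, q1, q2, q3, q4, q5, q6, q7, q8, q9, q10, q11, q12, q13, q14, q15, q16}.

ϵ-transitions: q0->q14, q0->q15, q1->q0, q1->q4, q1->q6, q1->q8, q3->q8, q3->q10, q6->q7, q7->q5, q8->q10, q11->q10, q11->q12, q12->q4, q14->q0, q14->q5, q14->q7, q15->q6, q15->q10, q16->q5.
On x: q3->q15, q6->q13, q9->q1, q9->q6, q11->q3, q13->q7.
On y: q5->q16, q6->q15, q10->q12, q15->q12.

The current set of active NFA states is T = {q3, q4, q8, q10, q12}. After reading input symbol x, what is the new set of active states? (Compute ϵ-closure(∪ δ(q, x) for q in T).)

{q5, q6, q7, q10, q15}

q3 on x → {q15}.
No x-transition from q4, q8, q10, q12.
Union after reading x: {q15}.
Now take the ϵ-closure:
From q15 via ϵ: add q6, q10.
From q6 via ϵ: add q7.
From q7 via ϵ: add q5.
No new states can be added; the closed set is {q5, q6, q7, q10, q15}.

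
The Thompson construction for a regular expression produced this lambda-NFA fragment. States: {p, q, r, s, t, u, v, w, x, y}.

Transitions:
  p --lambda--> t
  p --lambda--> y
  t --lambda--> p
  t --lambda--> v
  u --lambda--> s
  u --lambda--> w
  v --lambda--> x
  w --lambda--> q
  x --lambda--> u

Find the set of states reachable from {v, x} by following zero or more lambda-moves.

{q, s, u, v, w, x}

Start with {v, x}.
From x via lambda: add u.
From u via lambda: add s, w.
From w via lambda: add q.
No new states can be added; the closed set is {q, s, u, v, w, x}.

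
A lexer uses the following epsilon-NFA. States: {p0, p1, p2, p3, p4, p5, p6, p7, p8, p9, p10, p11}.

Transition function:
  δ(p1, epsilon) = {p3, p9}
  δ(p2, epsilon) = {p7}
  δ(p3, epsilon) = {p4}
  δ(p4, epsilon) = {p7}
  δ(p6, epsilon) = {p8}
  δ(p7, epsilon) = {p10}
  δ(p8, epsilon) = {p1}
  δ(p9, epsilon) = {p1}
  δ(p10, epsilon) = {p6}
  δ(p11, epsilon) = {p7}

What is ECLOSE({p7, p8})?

Start with {p7, p8}.
From p7 via epsilon: add p10.
From p8 via epsilon: add p1.
From p1 via epsilon: add p3, p9.
From p10 via epsilon: add p6.
From p3 via epsilon: add p4.
No new states can be added; the closed set is {p1, p3, p4, p6, p7, p8, p9, p10}.

{p1, p3, p4, p6, p7, p8, p9, p10}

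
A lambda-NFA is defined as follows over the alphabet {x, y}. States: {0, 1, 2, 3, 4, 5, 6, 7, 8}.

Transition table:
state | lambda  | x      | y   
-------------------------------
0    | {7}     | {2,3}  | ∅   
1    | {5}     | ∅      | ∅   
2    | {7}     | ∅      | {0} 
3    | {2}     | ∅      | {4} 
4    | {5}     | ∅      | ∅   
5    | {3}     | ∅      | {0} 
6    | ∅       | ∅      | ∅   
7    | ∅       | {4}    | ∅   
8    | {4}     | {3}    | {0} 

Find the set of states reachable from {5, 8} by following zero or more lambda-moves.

{2, 3, 4, 5, 7, 8}

Start with {5, 8}.
From 5 via lambda: add 3.
From 8 via lambda: add 4.
From 3 via lambda: add 2.
From 2 via lambda: add 7.
No new states can be added; the closed set is {2, 3, 4, 5, 7, 8}.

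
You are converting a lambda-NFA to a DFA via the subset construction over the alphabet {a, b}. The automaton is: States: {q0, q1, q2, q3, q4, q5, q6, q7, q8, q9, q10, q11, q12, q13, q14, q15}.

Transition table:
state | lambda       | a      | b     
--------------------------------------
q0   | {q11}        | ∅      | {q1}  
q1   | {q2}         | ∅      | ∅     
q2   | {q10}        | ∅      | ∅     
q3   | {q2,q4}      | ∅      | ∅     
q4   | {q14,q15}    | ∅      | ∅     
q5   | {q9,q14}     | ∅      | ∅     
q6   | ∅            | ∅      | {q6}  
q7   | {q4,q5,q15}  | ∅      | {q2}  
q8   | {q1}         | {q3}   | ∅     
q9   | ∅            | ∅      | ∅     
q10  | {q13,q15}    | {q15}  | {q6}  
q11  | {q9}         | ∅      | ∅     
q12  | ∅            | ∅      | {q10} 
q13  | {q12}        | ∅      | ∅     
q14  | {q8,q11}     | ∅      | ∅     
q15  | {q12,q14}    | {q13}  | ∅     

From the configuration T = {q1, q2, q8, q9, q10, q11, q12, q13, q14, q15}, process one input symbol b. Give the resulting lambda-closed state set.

{q1, q2, q6, q8, q9, q10, q11, q12, q13, q14, q15}

q10 on b → {q6}.
q12 on b → {q10}.
No b-transition from q1, q2, q8, q9, q11, q13, q14, q15.
Union after reading b: {q6, q10}.
Now take the lambda-closure:
From q10 via lambda: add q13, q15.
From q13 via lambda: add q12.
From q15 via lambda: add q14.
From q14 via lambda: add q8, q11.
From q8 via lambda: add q1.
From q11 via lambda: add q9.
From q1 via lambda: add q2.
No new states can be added; the closed set is {q1, q2, q6, q8, q9, q10, q11, q12, q13, q14, q15}.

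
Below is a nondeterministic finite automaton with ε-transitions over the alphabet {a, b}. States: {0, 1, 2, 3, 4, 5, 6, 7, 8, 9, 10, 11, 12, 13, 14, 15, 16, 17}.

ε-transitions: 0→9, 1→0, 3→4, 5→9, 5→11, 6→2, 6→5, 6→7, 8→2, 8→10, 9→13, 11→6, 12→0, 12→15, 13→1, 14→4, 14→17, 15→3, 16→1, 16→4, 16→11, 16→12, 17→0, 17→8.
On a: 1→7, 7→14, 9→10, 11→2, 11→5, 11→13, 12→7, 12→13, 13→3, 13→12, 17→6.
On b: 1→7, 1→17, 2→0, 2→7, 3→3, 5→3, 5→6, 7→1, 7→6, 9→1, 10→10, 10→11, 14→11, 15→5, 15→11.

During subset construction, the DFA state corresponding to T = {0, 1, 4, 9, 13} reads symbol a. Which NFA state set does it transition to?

{0, 1, 3, 4, 7, 9, 10, 12, 13, 15}

1 on a → {7}.
9 on a → {10}.
13 on a → {3, 12}.
No a-transition from 0, 4.
Union after reading a: {3, 7, 10, 12}.
Now take the ε-closure:
From 3 via ε: add 4.
From 12 via ε: add 0, 15.
From 0 via ε: add 9.
From 9 via ε: add 13.
From 13 via ε: add 1.
No new states can be added; the closed set is {0, 1, 3, 4, 7, 9, 10, 12, 13, 15}.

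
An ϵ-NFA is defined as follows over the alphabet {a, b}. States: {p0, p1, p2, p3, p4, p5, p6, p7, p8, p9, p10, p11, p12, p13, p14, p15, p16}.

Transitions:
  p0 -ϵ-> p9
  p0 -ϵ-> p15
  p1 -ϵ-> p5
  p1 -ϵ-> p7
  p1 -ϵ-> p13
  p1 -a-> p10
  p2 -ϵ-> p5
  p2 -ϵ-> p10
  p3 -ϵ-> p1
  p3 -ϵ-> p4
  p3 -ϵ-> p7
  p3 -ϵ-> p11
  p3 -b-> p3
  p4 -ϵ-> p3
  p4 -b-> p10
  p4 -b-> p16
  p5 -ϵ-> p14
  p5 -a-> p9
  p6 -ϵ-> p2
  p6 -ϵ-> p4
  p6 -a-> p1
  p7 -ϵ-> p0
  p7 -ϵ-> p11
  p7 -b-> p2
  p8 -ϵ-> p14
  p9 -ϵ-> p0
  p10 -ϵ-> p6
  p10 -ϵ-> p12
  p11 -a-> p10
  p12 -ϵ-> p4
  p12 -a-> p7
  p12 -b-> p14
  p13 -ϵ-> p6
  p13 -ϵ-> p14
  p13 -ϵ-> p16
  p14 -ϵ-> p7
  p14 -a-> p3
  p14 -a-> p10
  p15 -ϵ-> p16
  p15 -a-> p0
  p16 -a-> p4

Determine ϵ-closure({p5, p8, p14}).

{p0, p5, p7, p8, p9, p11, p14, p15, p16}

Start with {p5, p8, p14}.
From p14 via ϵ: add p7.
From p7 via ϵ: add p0, p11.
From p0 via ϵ: add p9, p15.
From p15 via ϵ: add p16.
No new states can be added; the closed set is {p0, p5, p7, p8, p9, p11, p14, p15, p16}.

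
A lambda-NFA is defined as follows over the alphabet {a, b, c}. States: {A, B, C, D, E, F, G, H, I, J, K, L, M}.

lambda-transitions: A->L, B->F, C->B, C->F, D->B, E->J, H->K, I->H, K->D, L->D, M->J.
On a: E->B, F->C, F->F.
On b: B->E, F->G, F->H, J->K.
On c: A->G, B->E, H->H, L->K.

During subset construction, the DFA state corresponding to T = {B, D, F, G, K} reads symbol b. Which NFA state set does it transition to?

B on b → {E}.
F on b → {G, H}.
No b-transition from D, G, K.
Union after reading b: {E, G, H}.
Now take the lambda-closure:
From E via lambda: add J.
From H via lambda: add K.
From K via lambda: add D.
From D via lambda: add B.
From B via lambda: add F.
No new states can be added; the closed set is {B, D, E, F, G, H, J, K}.

{B, D, E, F, G, H, J, K}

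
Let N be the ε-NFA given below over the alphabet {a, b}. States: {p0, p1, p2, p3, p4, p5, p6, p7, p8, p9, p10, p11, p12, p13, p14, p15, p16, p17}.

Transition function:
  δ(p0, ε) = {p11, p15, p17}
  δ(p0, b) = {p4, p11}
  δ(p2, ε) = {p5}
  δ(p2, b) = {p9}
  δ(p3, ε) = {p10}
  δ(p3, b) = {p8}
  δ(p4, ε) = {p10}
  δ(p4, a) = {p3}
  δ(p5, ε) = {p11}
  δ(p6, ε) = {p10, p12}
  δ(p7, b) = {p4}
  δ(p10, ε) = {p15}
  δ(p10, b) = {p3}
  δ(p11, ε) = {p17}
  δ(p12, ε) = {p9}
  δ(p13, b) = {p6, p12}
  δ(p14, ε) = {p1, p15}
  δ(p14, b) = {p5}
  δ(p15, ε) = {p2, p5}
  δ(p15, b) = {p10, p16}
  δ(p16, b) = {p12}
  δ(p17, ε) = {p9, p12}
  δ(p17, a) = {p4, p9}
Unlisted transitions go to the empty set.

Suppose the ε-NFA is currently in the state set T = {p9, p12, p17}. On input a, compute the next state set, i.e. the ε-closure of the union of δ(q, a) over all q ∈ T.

{p2, p4, p5, p9, p10, p11, p12, p15, p17}

p17 on a → {p4, p9}.
No a-transition from p9, p12.
Union after reading a: {p4, p9}.
Now take the ε-closure:
From p4 via ε: add p10.
From p10 via ε: add p15.
From p15 via ε: add p2, p5.
From p5 via ε: add p11.
From p11 via ε: add p17.
From p17 via ε: add p12.
No new states can be added; the closed set is {p2, p4, p5, p9, p10, p11, p12, p15, p17}.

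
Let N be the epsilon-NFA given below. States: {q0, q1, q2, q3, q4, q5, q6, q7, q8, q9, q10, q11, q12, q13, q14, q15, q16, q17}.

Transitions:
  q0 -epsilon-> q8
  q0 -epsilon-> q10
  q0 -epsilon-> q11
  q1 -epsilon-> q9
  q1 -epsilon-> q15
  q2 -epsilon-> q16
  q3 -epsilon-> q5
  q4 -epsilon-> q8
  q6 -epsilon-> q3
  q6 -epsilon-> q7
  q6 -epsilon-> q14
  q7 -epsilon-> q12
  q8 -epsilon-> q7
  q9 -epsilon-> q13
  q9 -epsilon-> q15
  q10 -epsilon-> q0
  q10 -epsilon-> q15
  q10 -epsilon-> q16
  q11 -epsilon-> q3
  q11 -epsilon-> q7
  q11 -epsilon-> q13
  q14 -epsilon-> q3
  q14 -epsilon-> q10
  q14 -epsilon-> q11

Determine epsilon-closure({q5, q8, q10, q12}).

Start with {q5, q8, q10, q12}.
From q8 via epsilon: add q7.
From q10 via epsilon: add q0, q15, q16.
From q0 via epsilon: add q11.
From q11 via epsilon: add q3, q13.
No new states can be added; the closed set is {q0, q3, q5, q7, q8, q10, q11, q12, q13, q15, q16}.

{q0, q3, q5, q7, q8, q10, q11, q12, q13, q15, q16}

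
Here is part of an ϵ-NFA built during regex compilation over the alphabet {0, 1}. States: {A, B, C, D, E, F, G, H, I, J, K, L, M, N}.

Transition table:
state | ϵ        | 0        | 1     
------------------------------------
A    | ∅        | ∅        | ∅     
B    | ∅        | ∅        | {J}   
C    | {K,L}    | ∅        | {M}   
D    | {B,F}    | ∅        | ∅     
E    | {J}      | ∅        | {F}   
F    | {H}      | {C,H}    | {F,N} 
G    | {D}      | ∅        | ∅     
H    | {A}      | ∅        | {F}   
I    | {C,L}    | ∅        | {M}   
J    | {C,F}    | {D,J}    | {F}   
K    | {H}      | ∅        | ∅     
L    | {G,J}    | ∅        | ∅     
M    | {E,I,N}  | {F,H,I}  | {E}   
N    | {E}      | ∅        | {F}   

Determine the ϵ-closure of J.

{A, B, C, D, F, G, H, J, K, L}

Start with {J}.
From J via ϵ: add C, F.
From C via ϵ: add K, L.
From F via ϵ: add H.
From H via ϵ: add A.
From L via ϵ: add G.
From G via ϵ: add D.
From D via ϵ: add B.
No new states can be added; the closed set is {A, B, C, D, F, G, H, J, K, L}.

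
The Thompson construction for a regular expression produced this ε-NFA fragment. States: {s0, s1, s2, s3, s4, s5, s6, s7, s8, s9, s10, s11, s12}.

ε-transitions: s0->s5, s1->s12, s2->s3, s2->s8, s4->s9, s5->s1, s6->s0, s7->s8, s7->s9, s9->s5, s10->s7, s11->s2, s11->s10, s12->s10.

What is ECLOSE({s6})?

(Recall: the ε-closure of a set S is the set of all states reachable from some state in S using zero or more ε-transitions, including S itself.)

Start with {s6}.
From s6 via ε: add s0.
From s0 via ε: add s5.
From s5 via ε: add s1.
From s1 via ε: add s12.
From s12 via ε: add s10.
From s10 via ε: add s7.
From s7 via ε: add s8, s9.
No new states can be added; the closed set is {s0, s1, s5, s6, s7, s8, s9, s10, s12}.

{s0, s1, s5, s6, s7, s8, s9, s10, s12}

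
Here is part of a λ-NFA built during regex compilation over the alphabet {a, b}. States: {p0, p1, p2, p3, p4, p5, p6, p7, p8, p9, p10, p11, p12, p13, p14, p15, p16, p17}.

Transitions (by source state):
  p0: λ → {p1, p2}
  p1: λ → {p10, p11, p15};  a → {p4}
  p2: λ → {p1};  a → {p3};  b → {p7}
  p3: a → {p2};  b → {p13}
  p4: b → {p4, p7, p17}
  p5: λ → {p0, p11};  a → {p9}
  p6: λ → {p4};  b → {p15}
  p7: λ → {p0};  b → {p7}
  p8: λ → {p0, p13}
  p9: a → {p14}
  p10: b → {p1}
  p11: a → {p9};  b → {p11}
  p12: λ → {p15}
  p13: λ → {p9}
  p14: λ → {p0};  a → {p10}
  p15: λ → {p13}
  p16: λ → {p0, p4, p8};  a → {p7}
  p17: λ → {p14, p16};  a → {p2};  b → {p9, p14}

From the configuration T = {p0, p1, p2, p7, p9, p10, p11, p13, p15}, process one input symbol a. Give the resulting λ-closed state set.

p1 on a → {p4}.
p2 on a → {p3}.
p9 on a → {p14}.
p11 on a → {p9}.
No a-transition from p0, p7, p10, p13, p15.
Union after reading a: {p3, p4, p9, p14}.
Now take the λ-closure:
From p14 via λ: add p0.
From p0 via λ: add p1, p2.
From p1 via λ: add p10, p11, p15.
From p15 via λ: add p13.
No new states can be added; the closed set is {p0, p1, p2, p3, p4, p9, p10, p11, p13, p14, p15}.

{p0, p1, p2, p3, p4, p9, p10, p11, p13, p14, p15}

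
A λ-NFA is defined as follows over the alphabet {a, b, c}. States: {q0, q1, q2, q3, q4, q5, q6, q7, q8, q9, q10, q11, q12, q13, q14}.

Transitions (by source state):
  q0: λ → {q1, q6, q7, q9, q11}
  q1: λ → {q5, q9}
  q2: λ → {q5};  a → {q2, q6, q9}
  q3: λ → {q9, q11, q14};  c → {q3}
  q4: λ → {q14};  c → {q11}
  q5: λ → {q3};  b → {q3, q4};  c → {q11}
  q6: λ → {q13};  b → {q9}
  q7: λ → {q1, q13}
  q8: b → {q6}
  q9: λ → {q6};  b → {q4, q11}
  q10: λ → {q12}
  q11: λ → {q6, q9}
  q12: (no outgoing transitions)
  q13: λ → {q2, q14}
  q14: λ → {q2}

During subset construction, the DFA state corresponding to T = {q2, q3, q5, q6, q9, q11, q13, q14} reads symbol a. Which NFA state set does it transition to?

{q2, q3, q5, q6, q9, q11, q13, q14}

q2 on a → {q2, q6, q9}.
No a-transition from q3, q5, q6, q9, q11, q13, q14.
Union after reading a: {q2, q6, q9}.
Now take the λ-closure:
From q2 via λ: add q5.
From q6 via λ: add q13.
From q5 via λ: add q3.
From q13 via λ: add q14.
From q3 via λ: add q11.
No new states can be added; the closed set is {q2, q3, q5, q6, q9, q11, q13, q14}.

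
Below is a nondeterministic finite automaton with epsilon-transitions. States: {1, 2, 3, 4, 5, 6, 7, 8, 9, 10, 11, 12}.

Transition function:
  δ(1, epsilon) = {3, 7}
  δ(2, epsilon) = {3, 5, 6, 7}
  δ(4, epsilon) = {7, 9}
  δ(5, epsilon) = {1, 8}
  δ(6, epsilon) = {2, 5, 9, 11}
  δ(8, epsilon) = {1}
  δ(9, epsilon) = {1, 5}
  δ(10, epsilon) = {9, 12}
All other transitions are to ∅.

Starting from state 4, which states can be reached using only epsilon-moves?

Start with {4}.
From 4 via epsilon: add 7, 9.
From 9 via epsilon: add 1, 5.
From 1 via epsilon: add 3.
From 5 via epsilon: add 8.
No new states can be added; the closed set is {1, 3, 4, 5, 7, 8, 9}.

{1, 3, 4, 5, 7, 8, 9}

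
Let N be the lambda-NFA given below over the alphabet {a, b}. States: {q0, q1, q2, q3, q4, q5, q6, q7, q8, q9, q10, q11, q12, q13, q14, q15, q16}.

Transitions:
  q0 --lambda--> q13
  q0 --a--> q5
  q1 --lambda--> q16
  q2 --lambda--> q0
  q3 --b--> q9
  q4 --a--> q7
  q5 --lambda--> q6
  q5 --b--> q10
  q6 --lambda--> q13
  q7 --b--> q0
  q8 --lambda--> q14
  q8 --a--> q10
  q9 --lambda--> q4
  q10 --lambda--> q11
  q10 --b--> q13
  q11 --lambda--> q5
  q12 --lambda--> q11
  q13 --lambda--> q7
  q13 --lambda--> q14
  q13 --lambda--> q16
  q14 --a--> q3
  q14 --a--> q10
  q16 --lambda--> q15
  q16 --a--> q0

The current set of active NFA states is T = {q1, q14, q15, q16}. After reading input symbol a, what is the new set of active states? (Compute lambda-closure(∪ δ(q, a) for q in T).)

{q0, q3, q5, q6, q7, q10, q11, q13, q14, q15, q16}

q14 on a → {q3, q10}.
q16 on a → {q0}.
No a-transition from q1, q15.
Union after reading a: {q0, q3, q10}.
Now take the lambda-closure:
From q0 via lambda: add q13.
From q10 via lambda: add q11.
From q11 via lambda: add q5.
From q13 via lambda: add q7, q14, q16.
From q5 via lambda: add q6.
From q16 via lambda: add q15.
No new states can be added; the closed set is {q0, q3, q5, q6, q7, q10, q11, q13, q14, q15, q16}.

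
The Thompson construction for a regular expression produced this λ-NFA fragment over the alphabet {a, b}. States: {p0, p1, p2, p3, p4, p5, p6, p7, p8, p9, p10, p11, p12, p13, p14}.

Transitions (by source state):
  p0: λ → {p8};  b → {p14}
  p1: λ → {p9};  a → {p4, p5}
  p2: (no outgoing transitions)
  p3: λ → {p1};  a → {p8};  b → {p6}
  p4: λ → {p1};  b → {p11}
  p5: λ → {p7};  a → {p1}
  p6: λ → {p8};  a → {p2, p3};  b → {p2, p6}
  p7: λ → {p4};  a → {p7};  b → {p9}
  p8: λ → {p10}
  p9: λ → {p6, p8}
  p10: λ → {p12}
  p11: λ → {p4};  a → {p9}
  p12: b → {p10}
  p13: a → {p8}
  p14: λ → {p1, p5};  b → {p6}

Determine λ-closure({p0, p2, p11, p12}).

{p0, p1, p2, p4, p6, p8, p9, p10, p11, p12}

Start with {p0, p2, p11, p12}.
From p0 via λ: add p8.
From p11 via λ: add p4.
From p4 via λ: add p1.
From p8 via λ: add p10.
From p1 via λ: add p9.
From p9 via λ: add p6.
No new states can be added; the closed set is {p0, p1, p2, p4, p6, p8, p9, p10, p11, p12}.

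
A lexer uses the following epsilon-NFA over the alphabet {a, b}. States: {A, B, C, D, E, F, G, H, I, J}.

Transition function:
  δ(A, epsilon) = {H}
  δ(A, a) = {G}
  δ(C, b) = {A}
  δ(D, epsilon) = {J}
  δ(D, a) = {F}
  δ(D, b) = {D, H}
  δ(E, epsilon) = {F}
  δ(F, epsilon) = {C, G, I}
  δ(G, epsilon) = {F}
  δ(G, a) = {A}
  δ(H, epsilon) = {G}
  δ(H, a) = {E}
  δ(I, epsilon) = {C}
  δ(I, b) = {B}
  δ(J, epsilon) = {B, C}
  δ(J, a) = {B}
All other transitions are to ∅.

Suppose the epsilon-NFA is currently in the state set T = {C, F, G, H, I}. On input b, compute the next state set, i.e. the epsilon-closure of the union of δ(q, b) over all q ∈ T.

C on b → {A}.
I on b → {B}.
No b-transition from F, G, H.
Union after reading b: {A, B}.
Now take the epsilon-closure:
From A via epsilon: add H.
From H via epsilon: add G.
From G via epsilon: add F.
From F via epsilon: add C, I.
No new states can be added; the closed set is {A, B, C, F, G, H, I}.

{A, B, C, F, G, H, I}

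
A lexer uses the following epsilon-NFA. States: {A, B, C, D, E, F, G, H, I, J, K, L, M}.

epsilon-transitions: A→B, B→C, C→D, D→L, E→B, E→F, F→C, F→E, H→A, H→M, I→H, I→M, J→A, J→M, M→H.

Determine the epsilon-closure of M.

{A, B, C, D, H, L, M}

Start with {M}.
From M via epsilon: add H.
From H via epsilon: add A.
From A via epsilon: add B.
From B via epsilon: add C.
From C via epsilon: add D.
From D via epsilon: add L.
No new states can be added; the closed set is {A, B, C, D, H, L, M}.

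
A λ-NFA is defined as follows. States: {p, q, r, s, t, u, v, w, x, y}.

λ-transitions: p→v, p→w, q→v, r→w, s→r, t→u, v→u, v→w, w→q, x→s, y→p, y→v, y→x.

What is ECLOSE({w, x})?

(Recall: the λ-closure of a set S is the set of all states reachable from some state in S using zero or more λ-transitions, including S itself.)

Start with {w, x}.
From w via λ: add q.
From x via λ: add s.
From q via λ: add v.
From s via λ: add r.
From v via λ: add u.
No new states can be added; the closed set is {q, r, s, u, v, w, x}.

{q, r, s, u, v, w, x}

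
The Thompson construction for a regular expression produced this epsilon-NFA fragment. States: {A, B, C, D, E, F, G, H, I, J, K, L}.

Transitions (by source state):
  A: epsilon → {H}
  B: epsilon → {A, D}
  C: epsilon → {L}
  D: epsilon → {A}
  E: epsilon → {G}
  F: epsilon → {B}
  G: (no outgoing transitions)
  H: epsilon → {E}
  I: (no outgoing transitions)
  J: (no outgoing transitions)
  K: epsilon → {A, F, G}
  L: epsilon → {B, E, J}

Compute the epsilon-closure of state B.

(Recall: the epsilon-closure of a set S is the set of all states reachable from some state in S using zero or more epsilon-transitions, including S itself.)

Start with {B}.
From B via epsilon: add A, D.
From A via epsilon: add H.
From H via epsilon: add E.
From E via epsilon: add G.
No new states can be added; the closed set is {A, B, D, E, G, H}.

{A, B, D, E, G, H}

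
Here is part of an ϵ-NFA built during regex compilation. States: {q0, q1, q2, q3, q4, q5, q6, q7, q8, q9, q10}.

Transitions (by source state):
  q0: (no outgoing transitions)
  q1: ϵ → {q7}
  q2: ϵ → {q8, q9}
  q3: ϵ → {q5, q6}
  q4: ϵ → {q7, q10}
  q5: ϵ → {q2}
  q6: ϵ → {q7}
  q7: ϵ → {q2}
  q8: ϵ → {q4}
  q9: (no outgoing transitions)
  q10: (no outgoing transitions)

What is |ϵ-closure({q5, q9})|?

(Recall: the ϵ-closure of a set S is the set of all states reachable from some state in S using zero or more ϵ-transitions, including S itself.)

Start with {q5, q9}.
From q5 via ϵ: add q2.
From q2 via ϵ: add q8.
From q8 via ϵ: add q4.
From q4 via ϵ: add q7, q10.
ϵ-closure = {q2, q4, q5, q7, q8, q9, q10}, which has 7 states.

7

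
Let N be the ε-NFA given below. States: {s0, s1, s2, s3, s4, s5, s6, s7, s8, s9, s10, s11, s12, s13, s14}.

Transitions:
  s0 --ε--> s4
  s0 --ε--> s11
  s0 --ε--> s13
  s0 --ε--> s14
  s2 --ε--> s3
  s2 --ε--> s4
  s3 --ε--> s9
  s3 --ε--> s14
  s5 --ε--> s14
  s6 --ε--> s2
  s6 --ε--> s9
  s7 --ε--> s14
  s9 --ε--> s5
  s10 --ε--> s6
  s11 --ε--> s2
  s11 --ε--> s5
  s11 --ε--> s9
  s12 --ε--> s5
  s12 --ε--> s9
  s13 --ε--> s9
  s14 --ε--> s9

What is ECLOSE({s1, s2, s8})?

{s1, s2, s3, s4, s5, s8, s9, s14}

Start with {s1, s2, s8}.
From s2 via ε: add s3, s4.
From s3 via ε: add s9, s14.
From s9 via ε: add s5.
No new states can be added; the closed set is {s1, s2, s3, s4, s5, s8, s9, s14}.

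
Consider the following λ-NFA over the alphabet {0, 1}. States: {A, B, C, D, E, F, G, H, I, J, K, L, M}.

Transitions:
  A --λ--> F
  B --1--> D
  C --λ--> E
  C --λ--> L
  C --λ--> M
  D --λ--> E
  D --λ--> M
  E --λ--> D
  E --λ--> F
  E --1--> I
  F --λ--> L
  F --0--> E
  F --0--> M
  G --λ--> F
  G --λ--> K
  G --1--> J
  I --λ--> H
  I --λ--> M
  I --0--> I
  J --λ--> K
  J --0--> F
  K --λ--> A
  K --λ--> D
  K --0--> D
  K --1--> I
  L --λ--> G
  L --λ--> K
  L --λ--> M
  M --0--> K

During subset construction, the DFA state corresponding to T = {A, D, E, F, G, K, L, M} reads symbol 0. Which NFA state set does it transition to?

{A, D, E, F, G, K, L, M}

F on 0 → {E, M}.
K on 0 → {D}.
M on 0 → {K}.
No 0-transition from A, D, E, G, L.
Union after reading 0: {D, E, K, M}.
Now take the λ-closure:
From E via λ: add F.
From K via λ: add A.
From F via λ: add L.
From L via λ: add G.
No new states can be added; the closed set is {A, D, E, F, G, K, L, M}.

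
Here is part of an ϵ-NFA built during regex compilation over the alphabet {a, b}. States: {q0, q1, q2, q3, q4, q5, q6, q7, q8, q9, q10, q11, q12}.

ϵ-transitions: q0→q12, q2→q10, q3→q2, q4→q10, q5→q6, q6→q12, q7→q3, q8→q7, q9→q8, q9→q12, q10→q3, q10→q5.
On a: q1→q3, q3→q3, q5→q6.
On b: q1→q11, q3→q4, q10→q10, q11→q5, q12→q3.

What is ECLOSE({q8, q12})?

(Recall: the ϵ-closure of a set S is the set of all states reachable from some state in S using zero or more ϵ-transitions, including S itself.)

{q2, q3, q5, q6, q7, q8, q10, q12}

Start with {q8, q12}.
From q8 via ϵ: add q7.
From q7 via ϵ: add q3.
From q3 via ϵ: add q2.
From q2 via ϵ: add q10.
From q10 via ϵ: add q5.
From q5 via ϵ: add q6.
No new states can be added; the closed set is {q2, q3, q5, q6, q7, q8, q10, q12}.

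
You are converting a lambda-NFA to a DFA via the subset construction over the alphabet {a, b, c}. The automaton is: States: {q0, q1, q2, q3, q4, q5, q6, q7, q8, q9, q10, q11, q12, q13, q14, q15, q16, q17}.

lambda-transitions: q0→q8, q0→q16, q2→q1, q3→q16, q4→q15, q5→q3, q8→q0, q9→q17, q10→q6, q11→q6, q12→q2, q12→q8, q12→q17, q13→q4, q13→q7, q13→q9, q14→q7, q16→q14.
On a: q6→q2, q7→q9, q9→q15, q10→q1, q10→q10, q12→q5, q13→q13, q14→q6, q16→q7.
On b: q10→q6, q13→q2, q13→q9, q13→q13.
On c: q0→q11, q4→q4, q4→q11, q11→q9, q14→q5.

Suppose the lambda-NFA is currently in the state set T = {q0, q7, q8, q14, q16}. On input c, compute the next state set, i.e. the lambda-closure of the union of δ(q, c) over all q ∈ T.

q0 on c → {q11}.
q14 on c → {q5}.
No c-transition from q7, q8, q16.
Union after reading c: {q5, q11}.
Now take the lambda-closure:
From q5 via lambda: add q3.
From q11 via lambda: add q6.
From q3 via lambda: add q16.
From q16 via lambda: add q14.
From q14 via lambda: add q7.
No new states can be added; the closed set is {q3, q5, q6, q7, q11, q14, q16}.

{q3, q5, q6, q7, q11, q14, q16}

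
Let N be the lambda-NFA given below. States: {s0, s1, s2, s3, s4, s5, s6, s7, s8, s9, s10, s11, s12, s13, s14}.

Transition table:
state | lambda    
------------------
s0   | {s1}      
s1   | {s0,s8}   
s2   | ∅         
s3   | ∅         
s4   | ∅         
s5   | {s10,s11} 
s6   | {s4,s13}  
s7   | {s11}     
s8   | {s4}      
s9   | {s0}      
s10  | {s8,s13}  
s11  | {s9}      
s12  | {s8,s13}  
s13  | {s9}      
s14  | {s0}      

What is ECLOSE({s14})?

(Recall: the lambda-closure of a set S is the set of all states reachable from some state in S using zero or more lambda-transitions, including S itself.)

{s0, s1, s4, s8, s14}

Start with {s14}.
From s14 via lambda: add s0.
From s0 via lambda: add s1.
From s1 via lambda: add s8.
From s8 via lambda: add s4.
No new states can be added; the closed set is {s0, s1, s4, s8, s14}.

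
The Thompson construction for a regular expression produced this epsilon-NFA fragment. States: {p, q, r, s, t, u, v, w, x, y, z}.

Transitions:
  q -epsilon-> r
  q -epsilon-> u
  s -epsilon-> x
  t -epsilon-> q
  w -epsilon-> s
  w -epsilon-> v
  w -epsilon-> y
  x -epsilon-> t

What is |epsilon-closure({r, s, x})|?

Start with {r, s, x}.
From x via epsilon: add t.
From t via epsilon: add q.
From q via epsilon: add u.
epsilon-closure = {q, r, s, t, u, x}, which has 6 states.

6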